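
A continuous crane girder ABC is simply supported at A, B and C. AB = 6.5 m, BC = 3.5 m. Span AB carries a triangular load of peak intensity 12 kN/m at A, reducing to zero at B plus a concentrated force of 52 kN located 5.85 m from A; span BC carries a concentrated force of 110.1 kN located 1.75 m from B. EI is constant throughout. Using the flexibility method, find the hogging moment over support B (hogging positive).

M_B = 63.3 kN·m

Release continuity at B by inserting a hinge; the redundant is the internal moment M_B. The primary structure is two simply-supported spans AB and BC.
End slopes at the hinge B, treating each span as simply supported:
  span AB: triangular load, peak 12: 7w₀L³/(360EI) = 64.08/EI
  span AB: point load 52 at a = 5.85: Pab(L + a)/(6LEI) = 62.61/EI
  span BC: point load 110.1 at a = 1.75: Pab(L + b)/(6LEI) = 84.3/EI
  relative rotation θ_0 = (126.7 + 84.3)/EI = 211/EI
A unit hogging moment at B produces rotation L₁/(3EI) + L₂/(3EI) = 3.333/EI.
Slope continuity at B: θ_0 = M_B·3.333/EI, so M_B = 211/3.333 = 63.3 kN·m (hogging).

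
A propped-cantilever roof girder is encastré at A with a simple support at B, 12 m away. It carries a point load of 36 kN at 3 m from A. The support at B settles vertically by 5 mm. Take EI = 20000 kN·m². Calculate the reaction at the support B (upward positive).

Choose R_B as the redundant. The primary structure is the cantilever fixed at A.
Deflection at B on the released cantilever, summing each load's contribution:
  point load 36 at a = 3: Pa²(3L − a)/(6EI) = 1782/EI
Flexibility coefficient — unit upward force at B: δ_{BB} = L³/(3EI) = 576/EI.
With EI = 20000 kN·m²: δ_0 = 0.0891 m and δ_{BB} = 0.0288 m/kN.
Compatibility — the beam at B must follow the support down by 0.005 m: δ_0 − R_B·δ_{BB} = 0.005, so R_B = (0.0891 − 0.005)/0.0288 = 2.92 kN.

R_B = 2.92 kN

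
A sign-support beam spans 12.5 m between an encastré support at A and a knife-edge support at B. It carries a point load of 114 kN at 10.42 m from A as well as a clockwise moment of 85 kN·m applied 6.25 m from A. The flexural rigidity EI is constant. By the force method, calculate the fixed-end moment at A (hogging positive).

M_A = 104.7 kN·m

Choose R_B as the redundant. The primary structure is the cantilever fixed at A.
Downward deflection at the released point B due to the loads:
  point load 114 at a = 10.42: Pa²(3L − a)/(6EI) = 55865/EI
  clockwise couple 85 at a = 6.25: M₀a(2L − a)/(2EI) = 4980/EI
  δ_0 = 60845/EI
Flexibility coefficient — unit upward force at B: δ_{BB} = L³/(3EI) = 651/EI.
Compatibility at B: δ_0 − R_B·δ_{BB} = 0, so R_B = 60845/651 = 93.46 kN.
Moment equilibrium about A: M_A = Σ(load moments about A) − R_B·L = 1273 − 93.46×12.5 = 104.7 kN·m.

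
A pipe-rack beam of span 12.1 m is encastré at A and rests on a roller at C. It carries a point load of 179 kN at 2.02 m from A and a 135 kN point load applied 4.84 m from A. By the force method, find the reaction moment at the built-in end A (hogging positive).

Choose R_C as the redundant. The primary structure is the cantilever fixed at A.
Downward deflection at the released point C due to the loads:
  point load 179 at a = 2.02: Pa²(3L − a)/(6EI) = 4173/EI
  point load 135 at a = 4.84: Pa²(3L − a)/(6EI) = 16582/EI
  δ_0 = 20755/EI
Flexibility coefficient — unit upward force at C: δ_{CC} = L³/(3EI) = 590.5/EI.
Compatibility at C: δ_0 − R_C·δ_{CC} = 0, so R_C = 20755/590.5 = 35.15 kN.
Moment equilibrium about A: M_A = Σ(load moments about A) − R_C·L = 1015 − 35.15×12.1 = 589.7 kN·m.

M_A = 589.7 kN·m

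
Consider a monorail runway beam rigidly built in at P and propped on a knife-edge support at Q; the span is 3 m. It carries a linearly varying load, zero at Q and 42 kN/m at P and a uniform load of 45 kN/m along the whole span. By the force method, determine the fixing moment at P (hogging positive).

Take the reaction at Q as the redundant and release it; the primary structure is a cantilever fixed at P.
Deflection at Q on the released cantilever, summing each load's contribution:
  triangular load, peak 42 at the fixed end: w₀L⁴/(30EI) = 113.4/EI
  UDL 45: wL⁴/(8EI) = 455.6/EI
  δ_0 = 569/EI
Flexibility coefficient — unit upward force at Q: δ_{QQ} = L³/(3EI) = 9/EI.
The prop prevents deflection at Q: R_Q = δ_0/δ_{QQ} = 569/9 = 63.23 kN.
Moment equilibrium about P: M_P = Σ(load moments about P) − R_Q·L = 265.5 − 63.23×3 = 75.83 kN·m.

M_P = 75.83 kN·m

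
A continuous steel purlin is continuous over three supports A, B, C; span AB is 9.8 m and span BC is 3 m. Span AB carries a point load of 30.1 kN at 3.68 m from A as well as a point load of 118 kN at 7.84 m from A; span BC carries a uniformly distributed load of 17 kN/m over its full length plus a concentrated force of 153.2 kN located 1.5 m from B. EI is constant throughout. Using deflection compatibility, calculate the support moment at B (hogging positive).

Insert a hinge at B; M_B is the redundant, and each span becomes simply supported.
End slopes at the hinge B, treating each span as simply supported:
  span AB: point load 30.1 at a = 3.68: Pab(L + a)/(6LEI) = 155.4/EI
  span AB: point load 118 at a = 7.84: Pab(L + a)/(6LEI) = 544/EI
  span BC: UDL 17: wL³/(24EI) = 19.12/EI
  span BC: point load 153.2 at a = 1.5: Pab(L + b)/(6LEI) = 86.17/EI
  relative rotation θ_0 = (699.4 + 105.3)/EI = 804.7/EI
A unit hogging moment at B produces rotation L₁/(3EI) + L₂/(3EI) = 4.267/EI.
Compatibility: M_B·(L₁+L₂)/(3EI) = θ_0, giving M_B = 188.6 kN·m (hogging).

M_B = 188.6 kN·m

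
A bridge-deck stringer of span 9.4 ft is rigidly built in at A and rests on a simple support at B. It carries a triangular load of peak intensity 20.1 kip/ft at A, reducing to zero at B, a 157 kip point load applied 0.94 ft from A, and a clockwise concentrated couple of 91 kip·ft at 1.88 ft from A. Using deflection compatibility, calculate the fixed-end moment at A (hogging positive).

M_A = 286.4 kip·ft

Take the reaction at B as the redundant and release it; the primary structure is a cantilever fixed at A.
Primary-structure tip deflection at B by superposition:
  triangular load, peak 20.1 at the fixed end: w₀L⁴/(30EI) = 5231/EI
  point load 157 at a = 0.94: Pa²(3L − a)/(6EI) = 630.3/EI
  clockwise couple 91 at a = 1.88: M₀a(2L − a)/(2EI) = 1447/EI
  δ_0 = 7309/EI
Flexibility coefficient — unit upward force at B: δ_{BB} = L³/(3EI) = 276.9/EI.
Compatibility at B: δ_0 − R_B·δ_{BB} = 0, so R_B = 7309/276.9 = 26.4 kip.
Moment equilibrium about A: M_A = Σ(load moments about A) − R_B·L = 534.6 − 26.4×9.4 = 286.4 kip·ft.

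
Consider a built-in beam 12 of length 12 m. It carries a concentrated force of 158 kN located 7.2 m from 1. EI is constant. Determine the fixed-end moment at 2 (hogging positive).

Take the two fixed-end moments M_1, M_2 as redundants; the released structure is the simple span 12.
On the primary (simply-supported) span, the end slopes from the loading are:
  at 1: point load 158 at a = 7.2: Pab(L + b)/(6LEI) = 1274/EI
  at 2: point load 158 at a = 7.2: Pab(L + a)/(6LEI) = 1456/EI
  θ_10 = 1274/EI,  θ_20 = 1456/EI
Flexibility coefficients: a unit moment at one end gives L/(3EI) there and L/(6EI) at the far end, so f₁₁ = f₂₂ = 4/EI and f₁₂ = f₂₁ = 2/EI.
Compatibility — zero rotation at each built-in end:
  4 M_1 + 2 M_2 = 1274
  2 M_1 + 4 M_2 = 1456
Solving the pair gives M_1 = 182 kN·m and M_2 = 273 kN·m (hogging).

M_2 = 273 kN·m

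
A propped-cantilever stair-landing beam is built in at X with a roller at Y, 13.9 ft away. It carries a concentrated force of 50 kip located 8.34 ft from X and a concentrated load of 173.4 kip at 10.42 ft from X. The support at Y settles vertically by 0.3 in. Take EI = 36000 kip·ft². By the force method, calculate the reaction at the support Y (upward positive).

Choose R_Y as the redundant. The primary structure is the cantilever fixed at X.
Downward deflection at the released point Y due to the loads:
  point load 50 at a = 8.34: Pa²(3L − a)/(6EI) = 19336/EI
  point load 173.4 at a = 10.42: Pa²(3L − a)/(6EI) = 98152/EI
  δ_0 = 117489/EI
Flexibility coefficient — unit upward force at Y: δ_{YY} = L³/(3EI) = 895.2/EI.
With EI = 36000 kip·ft²: δ_0 = 3.2636 ft and δ_{YY} = 0.024867 ft/kip.
Compatibility — the beam at Y must follow the support down by 0.025 ft: δ_0 − R_Y·δ_{YY} = 0.025, so R_Y = (3.2636 − 0.025)/0.024867 = 130.2 kip.

R_Y = 130.2 kip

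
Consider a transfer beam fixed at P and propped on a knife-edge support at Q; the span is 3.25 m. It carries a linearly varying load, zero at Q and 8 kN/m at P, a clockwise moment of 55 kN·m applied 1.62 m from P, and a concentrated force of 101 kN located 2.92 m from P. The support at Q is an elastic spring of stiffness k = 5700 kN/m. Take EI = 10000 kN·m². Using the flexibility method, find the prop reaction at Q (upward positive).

Take the reaction at Q as the redundant and release it; the primary structure is a cantilever fixed at P.
Primary-structure tip deflection at Q by superposition:
  triangular load, peak 8 at the fixed end: w₀L⁴/(30EI) = 29.75/EI
  clockwise couple 55 at a = 1.62: M₀a(2L − a)/(2EI) = 217.4/EI
  point load 101 at a = 2.92: Pa²(3L − a)/(6EI) = 980.3/EI
  δ_0 = 1227/EI
Flexibility coefficient — unit upward force at Q: δ_{QQ} = L³/(3EI) = 11.44/EI.
With EI = 10000 kN·m²: δ_0 = 0.12274 m and δ_{QQ} = 0.001144 m/kN.
Compatibility — the spring shortens by R_Q/k under the reaction it provides: δ_0 − R_Q·δ_{QQ} = R_Q/k. With 1/k = 0.000175 m/kN, R_Q = δ_0 / (δ_{QQ} + 1/k) = 0.12274 / (0.001144 + 0.000175) = 93.01 kN.

R_Q = 93.01 kN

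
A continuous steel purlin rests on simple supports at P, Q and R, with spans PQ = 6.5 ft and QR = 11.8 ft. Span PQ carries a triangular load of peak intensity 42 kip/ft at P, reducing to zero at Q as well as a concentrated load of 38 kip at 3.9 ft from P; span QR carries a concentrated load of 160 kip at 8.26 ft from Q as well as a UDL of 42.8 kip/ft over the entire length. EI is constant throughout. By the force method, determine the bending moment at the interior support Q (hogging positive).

M_Q = 700.1 kip·ft

Take M_Q as the redundant. Released structure: two simple spans PQ and QR with a hinge at Q.
Rotations at Q on the released spans (each span's end-slope, ×1/EI):
  span PQ: triangular load, peak 42: 7w₀L³/(360EI) = 224.3/EI
  span PQ: point load 38 at a = 3.9: Pab(L + a)/(6LEI) = 102.8/EI
  span QR: point load 160 at a = 8.26: Pab(L + b)/(6LEI) = 1014/EI
  span QR: UDL 42.8: wL³/(24EI) = 2930/EI
  relative rotation θ_0 = (327 + 3944)/EI = 4271/EI
A unit hogging moment at Q produces rotation L₁/(3EI) + L₂/(3EI) = 6.1/EI.
Compatibility: M_Q·(L₁+L₂)/(3EI) = θ_0, giving M_Q = 700.1 kip·ft (hogging).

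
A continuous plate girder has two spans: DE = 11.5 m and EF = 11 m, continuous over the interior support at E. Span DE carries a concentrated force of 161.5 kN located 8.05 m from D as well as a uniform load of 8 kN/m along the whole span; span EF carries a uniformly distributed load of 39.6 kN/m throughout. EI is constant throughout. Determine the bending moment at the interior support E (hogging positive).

M_E = 529.9 kN·m

Take M_E as the redundant. Released structure: two simple spans DE and EF with a hinge at E.
Rotations at E on the released spans (each span's end-slope, ×1/EI):
  span DE: point load 161.5 at a = 8.05: Pab(L + a)/(6LEI) = 1271/EI
  span DE: UDL 8: wL³/(24EI) = 507/EI
  span EF: UDL 39.6: wL³/(24EI) = 2196/EI
  relative rotation θ_0 = (1778 + 2196)/EI = 3974/EI
A unit hogging moment at E produces rotation L₁/(3EI) + L₂/(3EI) = 7.5/EI.
Slope continuity at E: θ_0 = M_E·7.5/EI, so M_E = 3974/7.5 = 529.9 kN·m (hogging).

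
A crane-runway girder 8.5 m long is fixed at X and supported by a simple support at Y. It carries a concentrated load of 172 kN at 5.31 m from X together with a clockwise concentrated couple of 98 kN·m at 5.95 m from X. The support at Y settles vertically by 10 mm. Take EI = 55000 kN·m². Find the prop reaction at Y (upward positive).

R_Y = 92.77 kN

Release the roller at Y. Primary structure: cantilever fixed at X.
Deflection at Y on the released cantilever, summing each load's contribution:
  point load 172 at a = 5.31: Pa²(3L − a)/(6EI) = 16319/EI
  clockwise couple 98 at a = 5.95: M₀a(2L − a)/(2EI) = 3222/EI
  δ_0 = 19541/EI
Tip deflection under a unit load at Y: L³/(3EI) = 204.7/EI.
With EI = 55000 kN·m²: δ_0 = 0.35529 m and δ_{YY} = 0.003722 m/kN.
Compatibility — the beam at Y must follow the support down by 0.01 m: δ_0 − R_Y·δ_{YY} = 0.01, so R_Y = (0.35529 − 0.01)/0.003722 = 92.77 kN.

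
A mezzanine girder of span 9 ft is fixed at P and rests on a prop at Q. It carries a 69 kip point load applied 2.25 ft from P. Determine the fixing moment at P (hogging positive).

Take the reaction at Q as the redundant and release it; the primary structure is a cantilever fixed at P.
Primary-structure tip deflection at Q by superposition:
  point load 69 at a = 2.25: Pa²(3L − a)/(6EI) = 1441/EI
Flexibility coefficient — unit upward force at Q: δ_{QQ} = L³/(3EI) = 243/EI.
Compatibility at Q: δ_0 − R_Q·δ_{QQ} = 0, so R_Q = 1441/243 = 5.93 kip.
Moment equilibrium about P: M_P = Σ(load moments about P) − R_Q·L = 155.2 − 5.93×9 = 101.9 kip·ft.

M_P = 101.9 kip·ft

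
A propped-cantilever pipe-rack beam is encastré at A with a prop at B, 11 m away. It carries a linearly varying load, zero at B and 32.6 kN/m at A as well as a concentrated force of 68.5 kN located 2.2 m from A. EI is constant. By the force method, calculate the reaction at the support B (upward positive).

R_B = 39.7 kN

Take the reaction at B as the redundant and release it; the primary structure is a cantilever fixed at A.
Primary-structure tip deflection at B by superposition:
  triangular load, peak 32.6 at the fixed end: w₀L⁴/(30EI) = 15910/EI
  point load 68.5 at a = 2.2: Pa²(3L − a)/(6EI) = 1702/EI
  δ_0 = 17612/EI
Flexibility coefficient — unit upward force at B: δ_{BB} = L³/(3EI) = 443.7/EI.
The prop prevents deflection at B: R_B = δ_0/δ_{BB} = 17612/443.7 = 39.7 kN.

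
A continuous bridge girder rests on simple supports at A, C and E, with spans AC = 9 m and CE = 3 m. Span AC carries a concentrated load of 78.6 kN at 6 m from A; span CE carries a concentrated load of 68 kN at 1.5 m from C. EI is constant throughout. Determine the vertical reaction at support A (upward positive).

R_A = 14.22 kN

Take M_C as the redundant. Released structure: two simple spans AC and CE with a hinge at C.
Discontinuity in slope at C on the released structure — sum the simple-span end rotations:
  span AC: point load 78.6 at a = 6: Pab(L + a)/(6LEI) = 393/EI
  span CE: point load 68 at a = 1.5: Pab(L + b)/(6LEI) = 38.25/EI
  relative rotation θ_0 = (393 + 38.25)/EI = 431.2/EI
A unit hogging moment at C produces rotation L₁/(3EI) + L₂/(3EI) = 4/EI.
Compatibility: M_C·(L₁+L₂)/(3EI) = θ_0, giving M_C = 107.8 kN·m (hogging).
Span AC, ΣM about A with M_C applied at C: R_C^{AC}·9 = 471.6 + 107.8, so R_C^{AC} = 64.38 kN and R_A = 78.6 − 64.38 = 14.22 kN.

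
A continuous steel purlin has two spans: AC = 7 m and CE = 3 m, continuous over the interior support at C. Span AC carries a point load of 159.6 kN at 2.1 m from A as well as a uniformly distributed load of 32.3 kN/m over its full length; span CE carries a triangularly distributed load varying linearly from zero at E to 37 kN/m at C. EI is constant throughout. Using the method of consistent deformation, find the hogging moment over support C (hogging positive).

M_C = 251.9 kN·m

Take M_C as the redundant. Released structure: two simple spans AC and CE with a hinge at C.
Discontinuity in slope at C on the released structure — sum the simple-span end rotations:
  span AC: point load 159.6 at a = 2.1: Pab(L + a)/(6LEI) = 355.8/EI
  span AC: UDL 32.3: wL³/(24EI) = 461.6/EI
  span CE: triangular load, peak 37: w₀L³/(45EI) = 22.2/EI
  relative rotation θ_0 = (817.4 + 22.2)/EI = 839.6/EI
A unit hogging moment at C produces rotation L₁/(3EI) + L₂/(3EI) = 3.333/EI.
Slope continuity at C: θ_0 = M_C·3.333/EI, so M_C = 839.6/3.333 = 251.9 kN·m (hogging).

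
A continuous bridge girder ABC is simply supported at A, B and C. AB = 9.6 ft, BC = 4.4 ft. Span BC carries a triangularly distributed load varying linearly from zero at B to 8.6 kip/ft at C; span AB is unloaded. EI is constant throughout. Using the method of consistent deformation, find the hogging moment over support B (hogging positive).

Insert a hinge at B; M_B is the redundant, and each span becomes simply supported.
End slopes at the hinge B, treating each span as simply supported:
  span BC: triangular load, peak 8.6: 7w₀L³/(360EI) = 14.24/EI
  relative rotation θ_0 = (0 + 14.24)/EI = 14.24/EI
A unit hogging moment at B produces rotation L₁/(3EI) + L₂/(3EI) = 4.667/EI.
Compatibility: M_B·(L₁+L₂)/(3EI) = θ_0, giving M_B = 3.052 kip·ft (hogging).

M_B = 3.052 kip·ft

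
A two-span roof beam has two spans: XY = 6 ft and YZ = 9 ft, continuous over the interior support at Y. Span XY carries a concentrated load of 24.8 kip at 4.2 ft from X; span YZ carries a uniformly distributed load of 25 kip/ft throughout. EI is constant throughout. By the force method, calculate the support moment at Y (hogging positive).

Take M_Y as the redundant. Released structure: two simple spans XY and YZ with a hinge at Y.
Discontinuity in slope at Y on the released structure — sum the simple-span end rotations:
  span XY: point load 24.8 at a = 4.2: Pab(L + a)/(6LEI) = 53.12/EI
  span YZ: UDL 25: wL³/(24EI) = 759.4/EI
  relative rotation θ_0 = (53.12 + 759.4)/EI = 812.5/EI
A unit hogging moment at Y produces rotation L₁/(3EI) + L₂/(3EI) = 5/EI.
Slope continuity at Y: θ_0 = M_Y·5/EI, so M_Y = 812.5/5 = 162.5 kip·ft (hogging).

M_Y = 162.5 kip·ft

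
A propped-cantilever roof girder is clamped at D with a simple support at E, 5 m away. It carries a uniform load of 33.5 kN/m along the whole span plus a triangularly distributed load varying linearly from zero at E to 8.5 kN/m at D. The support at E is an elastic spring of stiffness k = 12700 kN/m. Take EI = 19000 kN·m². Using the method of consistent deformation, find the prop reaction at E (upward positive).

R_E = 64.74 kN

Release the roller at E. Primary structure: cantilever fixed at D.
Free-end deflection of the primary structure under the applied loading (downward +):
  UDL 33.5: wL⁴/(8EI) = 2617/EI
  triangular load, peak 8.5 at the fixed end: w₀L⁴/(30EI) = 177.1/EI
  δ_0 = 2794/EI
Flexibility coefficient — unit upward force at E: δ_{EE} = L³/(3EI) = 41.67/EI.
With EI = 19000 kN·m²: δ_0 = 0.14707 m and δ_{EE} = 0.002193 m/kN.
Compatibility — the spring shortens by R_E/k under the reaction it provides: δ_0 − R_E·δ_{EE} = R_E/k. With 1/k = 0.000079 m/kN, R_E = δ_0 / (δ_{EE} + 1/k) = 0.14707 / (0.002193 + 0.000079) = 64.74 kN.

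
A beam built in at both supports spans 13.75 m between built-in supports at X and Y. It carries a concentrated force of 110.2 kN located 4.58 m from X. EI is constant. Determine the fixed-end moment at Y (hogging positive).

M_Y = 112.1 kN·m

Release both end moments; the primary structure is a simply-supported span XY with redundants M_X and M_Y.
End rotations of the released simple span under the applied load (×1/EI):
  at X: point load 110.2 at a = 4.58: Pab(L + b)/(6LEI) = 1286/EI
  at Y: point load 110.2 at a = 4.58: Pab(L + a)/(6LEI) = 1028/EI
  θ_X0 = 1286/EI,  θ_Y0 = 1028/EI
Flexibility coefficients: a unit moment at one end gives L/(3EI) there and L/(6EI) at the far end, so f₁₁ = f₂₂ = 4.583/EI and f₁₂ = f₂₁ = 2.292/EI.
Compatibility — zero rotation at each built-in end:
  4.583 M_X + 2.292 M_Y = 1286
  2.292 M_X + 4.583 M_Y = 1028
Solving the pair gives M_X = 224.5 kN·m and M_Y = 112.1 kN·m (hogging).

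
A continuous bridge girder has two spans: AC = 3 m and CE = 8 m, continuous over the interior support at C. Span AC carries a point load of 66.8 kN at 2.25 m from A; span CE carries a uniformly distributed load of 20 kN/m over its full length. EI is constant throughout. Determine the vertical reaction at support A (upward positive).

R_A = -25.08 kN

Release continuity at C by inserting a hinge; the redundant is the internal moment M_C. The primary structure is two simply-supported spans AC and CE.
Discontinuity in slope at C on the released structure — sum the simple-span end rotations:
  span AC: point load 66.8 at a = 2.25: Pab(L + a)/(6LEI) = 32.88/EI
  span CE: UDL 20: wL³/(24EI) = 426.7/EI
  relative rotation θ_0 = (32.88 + 426.7)/EI = 459.5/EI
A unit hogging moment at C produces rotation L₁/(3EI) + L₂/(3EI) = 3.667/EI.
Compatibility: M_C·(L₁+L₂)/(3EI) = θ_0, giving M_C = 125.3 kN·m (hogging).
Span AC, ΣM about A with M_C applied at C: R_C^{AC}·3 = 150.3 + 125.3, so R_C^{AC} = 91.88 kN and R_A = 66.8 − 91.88 = -25.08 kN.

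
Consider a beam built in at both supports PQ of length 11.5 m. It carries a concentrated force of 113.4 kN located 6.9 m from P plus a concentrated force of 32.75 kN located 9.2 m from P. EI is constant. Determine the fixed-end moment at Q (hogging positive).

M_Q = 236 kN·m

Release both end moments; the primary structure is a simply-supported span PQ with redundants M_P and M_Q.
Simple-span end rotations at P and Q under the given loads:
  at P: point load 113.4 at a = 6.9: Pab(L + b)/(6LEI) = 839.8/EI
  at Q: point load 113.4 at a = 6.9: Pab(L + a)/(6LEI) = 959.8/EI
  at P: point load 32.75 at a = 9.2: Pab(L + b)/(6LEI) = 138.6/EI
  at Q: point load 32.75 at a = 9.2: Pab(L + a)/(6LEI) = 207.9/EI
  θ_P0 = 978.4/EI,  θ_Q0 = 1168/EI
Flexibility coefficients: a unit moment at one end gives L/(3EI) there and L/(6EI) at the far end, so f₁₁ = f₂₂ = 3.833/EI and f₁₂ = f₂₁ = 1.917/EI.
Compatibility — zero rotation at each built-in end:
  3.833 M_P + 1.917 M_Q = 978.4
  1.917 M_P + 3.833 M_Q = 1168
Solving the pair gives M_P = 137.2 kN·m and M_Q = 236 kN·m (hogging).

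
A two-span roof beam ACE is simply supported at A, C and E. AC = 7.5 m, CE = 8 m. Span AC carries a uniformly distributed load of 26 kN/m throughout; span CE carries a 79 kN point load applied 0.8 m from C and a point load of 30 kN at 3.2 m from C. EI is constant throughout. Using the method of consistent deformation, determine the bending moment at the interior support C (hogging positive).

Release continuity at C by inserting a hinge; the redundant is the internal moment M_C. The primary structure is two simply-supported spans AC and CE.
Discontinuity in slope at C on the released structure — sum the simple-span end rotations:
  span AC: UDL 26: wL³/(24EI) = 457/EI
  span CE: point load 79 at a = 0.8: Pab(L + b)/(6LEI) = 144.1/EI
  span CE: point load 30 at a = 3.2: Pab(L + b)/(6LEI) = 122.9/EI
  relative rotation θ_0 = (457 + 267)/EI = 724/EI
A unit hogging moment at C produces rotation L₁/(3EI) + L₂/(3EI) = 5.167/EI.
Slope continuity at C: θ_0 = M_C·5.167/EI, so M_C = 724/5.167 = 140.1 kN·m (hogging).

M_C = 140.1 kN·m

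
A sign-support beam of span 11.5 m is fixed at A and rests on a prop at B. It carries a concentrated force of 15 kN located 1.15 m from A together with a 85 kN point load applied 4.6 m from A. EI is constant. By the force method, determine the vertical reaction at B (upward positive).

Choose R_B as the redundant. The primary structure is the cantilever fixed at A.
Downward deflection at the released point B due to the loads:
  point load 15 at a = 1.15: Pa²(3L − a)/(6EI) = 110.3/EI
  point load 85 at a = 4.6: Pa²(3L − a)/(6EI) = 8963/EI
  δ_0 = 9073/EI
Flexibility coefficient — unit upward force at B: δ_{BB} = L³/(3EI) = 507/EI.
Compatibility at B: δ_0 − R_B·δ_{BB} = 0, so R_B = 9073/507 = 17.9 kN.

R_B = 17.9 kN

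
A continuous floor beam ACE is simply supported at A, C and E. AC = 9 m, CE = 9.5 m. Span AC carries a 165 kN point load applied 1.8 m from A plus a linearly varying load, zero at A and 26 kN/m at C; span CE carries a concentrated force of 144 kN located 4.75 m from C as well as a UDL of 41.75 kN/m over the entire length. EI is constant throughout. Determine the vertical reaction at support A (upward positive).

Insert a hinge at C; M_C is the redundant, and each span becomes simply supported.
Rotations at C on the released spans (each span's end-slope, ×1/EI):
  span AC: point load 165 at a = 1.8: Pab(L + a)/(6LEI) = 427.7/EI
  span AC: triangular load, peak 26: w₀L³/(45EI) = 421.2/EI
  span CE: point load 144 at a = 4.75: Pab(L + b)/(6LEI) = 812.2/EI
  span CE: UDL 41.75: wL³/(24EI) = 1491/EI
  relative rotation θ_0 = (848.9 + 2304)/EI = 3153/EI
A unit hogging moment at C produces rotation L₁/(3EI) + L₂/(3EI) = 6.167/EI.
Slope continuity at C: θ_0 = M_C·6.167/EI, so M_C = 3153/6.167 = 511.2 kN·m (hogging).
Span AC, ΣM about A with M_C applied at C: R_C^{AC}·9 = 999 + 511.2, so R_C^{AC} = 167.8 kN and R_A = 282 − 167.8 = 114.2 kN.

R_A = 114.2 kN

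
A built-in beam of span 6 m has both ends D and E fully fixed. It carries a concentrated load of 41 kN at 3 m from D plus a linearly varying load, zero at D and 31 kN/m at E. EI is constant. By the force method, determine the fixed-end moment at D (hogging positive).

Take the two fixed-end moments M_D, M_E as redundants; the released structure is the simple span DE.
Simple-span end rotations at D and E under the given loads:
  at D: point load 41 at a = 3: Pab(L + b)/(6LEI) = 92.25/EI
  at E: point load 41 at a = 3: Pab(L + a)/(6LEI) = 92.25/EI
  at D: triangular load, peak 31: 7w₀L³/(360EI) = 130.2/EI
  at E: triangular load, peak 31: w₀L³/(45EI) = 148.8/EI
  θ_D0 = 222.4/EI,  θ_E0 = 241.1/EI
Flexibility coefficients: a unit moment at one end gives L/(3EI) there and L/(6EI) at the far end, so f₁₁ = f₂₂ = 2/EI and f₁₂ = f₂₁ = 1/EI.
Compatibility — zero rotation at each built-in end:
  2 M_D + 1 M_E = 222.4
  1 M_D + 2 M_E = 241.1
Solving the pair gives M_D = 67.95 kN·m and M_E = 86.55 kN·m (hogging).

M_D = 67.95 kN·m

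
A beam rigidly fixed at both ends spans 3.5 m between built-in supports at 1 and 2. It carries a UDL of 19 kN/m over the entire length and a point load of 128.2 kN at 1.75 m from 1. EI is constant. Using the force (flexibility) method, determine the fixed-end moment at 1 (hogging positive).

Release both end moments; the primary structure is a simply-supported span 12 with redundants M_1 and M_2.
On the primary (simply-supported) span, the end slopes from the loading are:
  at 1: UDL 19: wL³/(24EI) = 33.94/EI
  at 2: UDL 19: wL³/(24EI) = 33.94/EI
  at 1: point load 128.2 at a = 1.75: Pab(L + b)/(6LEI) = 98.15/EI
  at 2: point load 128.2 at a = 1.75: Pab(L + a)/(6LEI) = 98.15/EI
  θ_10 = 132.1/EI,  θ_20 = 132.1/EI
Flexibility coefficients: a unit moment at one end gives L/(3EI) there and L/(6EI) at the far end, so f₁₁ = f₂₂ = 1.167/EI and f₁₂ = f₂₁ = 0.5833/EI.
Compatibility — zero rotation at each built-in end:
  1.167 M_1 + 0.5833 M_2 = 132.1
  0.5833 M_1 + 1.167 M_2 = 132.1
Solving the pair gives M_1 = 75.48 kN·m and M_2 = 75.48 kN·m (hogging).

M_1 = 75.48 kN·m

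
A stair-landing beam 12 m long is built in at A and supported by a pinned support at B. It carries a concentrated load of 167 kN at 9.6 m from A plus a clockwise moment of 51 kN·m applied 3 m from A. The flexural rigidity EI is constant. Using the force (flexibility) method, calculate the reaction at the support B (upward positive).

R_B = 120.4 kN

Release the roller at B. Primary structure: cantilever fixed at A.
Deflection at B on the released cantilever, summing each load's contribution:
  point load 167 at a = 9.6: Pa²(3L − a)/(6EI) = 67719/EI
  clockwise couple 51 at a = 3: M₀a(2L − a)/(2EI) = 1606/EI
  δ_0 = 69326/EI
Flexibility coefficient — unit upward force at B: δ_{BB} = L³/(3EI) = 576/EI.
Compatibility at B: δ_0 − R_B·δ_{BB} = 0, so R_B = 69326/576 = 120.4 kN.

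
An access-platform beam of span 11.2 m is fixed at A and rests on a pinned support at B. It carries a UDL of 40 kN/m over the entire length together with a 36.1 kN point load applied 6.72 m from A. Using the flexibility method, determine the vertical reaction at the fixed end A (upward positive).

Choose R_B as the redundant. The primary structure is the cantilever fixed at A.
Free-end deflection of the primary structure under the applied loading (downward +):
  UDL 40: wL⁴/(8EI) = 78676/EI
  point load 36.1 at a = 6.72: Pa²(3L − a)/(6EI) = 7303/EI
  δ_0 = 85979/EI
Tip deflection under a unit load at B: L³/(3EI) = 468.3/EI.
The prop prevents deflection at B: R_B = δ_0/δ_{BB} = 85979/468.3 = 183.6 kN.
Vertical equilibrium: R_A = ΣP − R_B = 484.1 − 183.6 = 300.5 kN.

R_A = 300.5 kN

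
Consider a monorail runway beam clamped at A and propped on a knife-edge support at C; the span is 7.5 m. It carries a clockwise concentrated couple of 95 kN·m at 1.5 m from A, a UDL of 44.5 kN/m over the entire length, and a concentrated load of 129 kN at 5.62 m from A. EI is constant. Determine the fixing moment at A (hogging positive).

Remove the prop at C; the released (primary) structure is a cantilever built in at A.
Downward deflection at the released point C due to the loads:
  clockwise couple 95 at a = 1.5: M₀a(2L − a)/(2EI) = 961.9/EI
  UDL 44.5: wL⁴/(8EI) = 17600/EI
  point load 129 at a = 5.62: Pa²(3L − a)/(6EI) = 11463/EI
  δ_0 = 30025/EI
Tip deflection under a unit load at C: L³/(3EI) = 140.6/EI.
Compatibility at C: δ_0 − R_C·δ_{CC} = 0, so R_C = 30025/140.6 = 213.5 kN.
Moment equilibrium about A: M_A = Σ(load moments about A) − R_C·L = 2072 − 213.5×7.5 = 470.2 kN·m.

M_A = 470.2 kN·m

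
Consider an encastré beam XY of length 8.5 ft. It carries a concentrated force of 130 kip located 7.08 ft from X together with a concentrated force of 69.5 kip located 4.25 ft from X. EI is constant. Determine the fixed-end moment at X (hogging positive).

Take the two fixed-end moments M_X, M_Y as redundants; the released structure is the simple span XY.
Simple-span end rotations at X and Y under the given loads:
  at X: point load 130 at a = 7.08: Pab(L + b)/(6LEI) = 254.2/EI
  at Y: point load 130 at a = 7.08: Pab(L + a)/(6LEI) = 399.3/EI
  at X: point load 69.5 at a = 4.25: Pab(L + b)/(6LEI) = 313.8/EI
  at Y: point load 69.5 at a = 4.25: Pab(L + a)/(6LEI) = 313.8/EI
  θ_X0 = 568.1/EI,  θ_Y0 = 713.1/EI
Flexibility coefficients: a unit moment at one end gives L/(3EI) there and L/(6EI) at the far end, so f₁₁ = f₂₂ = 2.833/EI and f₁₂ = f₂₁ = 1.417/EI.
Compatibility — zero rotation at each built-in end:
  2.833 M_X + 1.417 M_Y = 568.1
  1.417 M_X + 2.833 M_Y = 713.1
Solving the pair gives M_X = 99.53 kip·ft and M_Y = 201.9 kip·ft (hogging).

M_X = 99.53 kip·ft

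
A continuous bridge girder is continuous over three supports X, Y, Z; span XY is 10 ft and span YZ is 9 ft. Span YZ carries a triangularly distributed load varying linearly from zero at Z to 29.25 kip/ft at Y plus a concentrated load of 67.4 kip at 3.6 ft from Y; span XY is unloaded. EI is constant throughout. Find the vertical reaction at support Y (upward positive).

R_Y = 155.6 kip

Release continuity at Y by inserting a hinge; the redundant is the internal moment M_Y. The primary structure is two simply-supported spans XY and YZ.
Rotations at Y on the released spans (each span's end-slope, ×1/EI):
  span YZ: triangular load, peak 29.25: w₀L³/(45EI) = 473.9/EI
  span YZ: point load 67.4 at a = 3.6: Pab(L + b)/(6LEI) = 349.4/EI
  relative rotation θ_0 = (0 + 823.3)/EI = 823.3/EI
A unit hogging moment at Y produces rotation L₁/(3EI) + L₂/(3EI) = 6.333/EI.
Slope continuity at Y: θ_0 = M_Y·6.333/EI, so M_Y = 823.3/6.333 = 130 kip·ft (hogging).
Span XY, ΣM about X with M_Y applied at Y: R_Y^{XY}·10 = 0 + 130, so R_Y^{XY} = 13 kip and R_X = 0 − 13 = -13 kip.
Span YZ, ΣM about Z: R_Y^{YZ}·9 = 1154 + 130, so R_Y^{YZ} = 142.6 kip and R_Z = 199 − 142.6 = 56.39 kip.
R_Y = 13 + 142.6 = 155.6 kip.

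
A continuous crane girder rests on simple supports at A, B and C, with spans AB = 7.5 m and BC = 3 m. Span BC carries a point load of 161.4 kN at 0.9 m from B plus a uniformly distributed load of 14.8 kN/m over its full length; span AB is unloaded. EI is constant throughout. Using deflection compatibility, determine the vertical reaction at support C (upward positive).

R_C = 60.8 kN

Take M_B as the redundant. Released structure: two simple spans AB and BC with a hinge at B.
Rotations at B on the released spans (each span's end-slope, ×1/EI):
  span BC: point load 161.4 at a = 0.9: Pab(L + b)/(6LEI) = 86.43/EI
  span BC: UDL 14.8: wL³/(24EI) = 16.65/EI
  relative rotation θ_0 = (0 + 103.1)/EI = 103.1/EI
A unit hogging moment at B produces rotation L₁/(3EI) + L₂/(3EI) = 3.5/EI.
Slope continuity at B: θ_0 = M_B·3.5/EI, so M_B = 103.1/3.5 = 29.45 kN·m (hogging).
Span BC, ΣM about C: R_B^{BC}·3 = 405.5 + 29.45, so R_B^{BC} = 145 kN and R_C = 205.8 − 145 = 60.8 kN.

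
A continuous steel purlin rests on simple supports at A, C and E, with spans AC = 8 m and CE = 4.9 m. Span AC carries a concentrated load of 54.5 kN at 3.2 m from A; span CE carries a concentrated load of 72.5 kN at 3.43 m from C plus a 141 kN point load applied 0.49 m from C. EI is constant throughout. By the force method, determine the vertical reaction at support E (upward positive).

R_E = 47.24 kN

Take M_C as the redundant. Released structure: two simple spans AC and CE with a hinge at C.
End slopes at the hinge C, treating each span as simply supported:
  span AC: point load 54.5 at a = 3.2: Pab(L + a)/(6LEI) = 195.3/EI
  span CE: point load 72.5 at a = 3.43: Pab(L + b)/(6LEI) = 79.2/EI
  span CE: point load 141 at a = 0.49: Pab(L + b)/(6LEI) = 96.48/EI
  relative rotation θ_0 = (195.3 + 175.7)/EI = 371/EI
A unit hogging moment at C produces rotation L₁/(3EI) + L₂/(3EI) = 4.3/EI.
Compatibility: M_C·(L₁+L₂)/(3EI) = θ_0, giving M_C = 86.28 kN·m (hogging).
Span CE, ΣM about E: R_C^{CE}·4.9 = 728.4 + 86.28, so R_C^{CE} = 166.3 kN and R_E = 213.5 − 166.3 = 47.24 kN.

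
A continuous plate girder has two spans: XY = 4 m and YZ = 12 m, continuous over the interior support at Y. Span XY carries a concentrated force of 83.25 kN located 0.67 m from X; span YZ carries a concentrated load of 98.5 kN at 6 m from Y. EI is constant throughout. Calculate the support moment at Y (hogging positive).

Insert a hinge at Y; M_Y is the redundant, and each span becomes simply supported.
Discontinuity in slope at Y on the released structure — sum the simple-span end rotations:
  span XY: point load 83.25 at a = 0.67: Pab(L + a)/(6LEI) = 36.14/EI
  span YZ: point load 98.5 at a = 6: Pab(L + b)/(6LEI) = 886.5/EI
  relative rotation θ_0 = (36.14 + 886.5)/EI = 922.6/EI
A unit hogging moment at Y produces rotation L₁/(3EI) + L₂/(3EI) = 5.333/EI.
Slope continuity at Y: θ_0 = M_Y·5.333/EI, so M_Y = 922.6/5.333 = 173 kN·m (hogging).

M_Y = 173 kN·m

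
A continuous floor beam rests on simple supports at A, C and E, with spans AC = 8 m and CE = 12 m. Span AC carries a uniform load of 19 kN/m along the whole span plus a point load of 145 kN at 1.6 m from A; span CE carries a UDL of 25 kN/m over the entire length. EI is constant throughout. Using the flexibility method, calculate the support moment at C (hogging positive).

M_C = 375.3 kN·m

Release continuity at C by inserting a hinge; the redundant is the internal moment M_C. The primary structure is two simply-supported spans AC and CE.
Rotations at C on the released spans (each span's end-slope, ×1/EI):
  span AC: UDL 19: wL³/(24EI) = 405.3/EI
  span AC: point load 145 at a = 1.6: Pab(L + a)/(6LEI) = 297/EI
  span CE: UDL 25: wL³/(24EI) = 1800/EI
  relative rotation θ_0 = (702.3 + 1800)/EI = 2502/EI
A unit hogging moment at C produces rotation L₁/(3EI) + L₂/(3EI) = 6.667/EI.
Slope continuity at C: θ_0 = M_C·6.667/EI, so M_C = 2502/6.667 = 375.3 kN·m (hogging).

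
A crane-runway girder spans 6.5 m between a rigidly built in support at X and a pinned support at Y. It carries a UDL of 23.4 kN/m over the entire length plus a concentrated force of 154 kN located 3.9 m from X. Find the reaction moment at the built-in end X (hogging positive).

M_X = 291.7 kN·m

Choose R_Y as the redundant. The primary structure is the cantilever fixed at X.
Downward deflection at the released point Y due to the loads:
  UDL 23.4: wL⁴/(8EI) = 5221/EI
  point load 154 at a = 3.9: Pa²(3L − a)/(6EI) = 6090/EI
  δ_0 = 11311/EI
Flexibility coefficient — unit upward force at Y: δ_{YY} = L³/(3EI) = 91.54/EI.
Compatibility at Y: δ_0 − R_Y·δ_{YY} = 0, so R_Y = 11311/91.54 = 123.6 kN.
Moment equilibrium about X: M_X = Σ(load moments about X) − R_Y·L = 1095 − 123.6×6.5 = 291.7 kN·m.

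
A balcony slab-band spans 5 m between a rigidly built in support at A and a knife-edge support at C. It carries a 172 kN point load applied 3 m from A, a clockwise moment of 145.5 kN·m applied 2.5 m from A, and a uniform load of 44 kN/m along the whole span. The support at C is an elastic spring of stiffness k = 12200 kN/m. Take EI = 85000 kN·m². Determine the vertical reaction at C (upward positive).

R_C = 162.4 kN

Choose R_C as the redundant. The primary structure is the cantilever fixed at A.
Free-end deflection of the primary structure under the applied loading (downward +):
  point load 172 at a = 3: Pa²(3L − a)/(6EI) = 3096/EI
  clockwise couple 145.5 at a = 2.5: M₀a(2L − a)/(2EI) = 1364/EI
  UDL 44: wL⁴/(8EI) = 3438/EI
  δ_0 = 7898/EI
Tip deflection under a unit load at C: L³/(3EI) = 41.67/EI.
With EI = 85000 kN·m²: δ_0 = 0.092912 m and δ_{CC} = 0.00049 m/kN.
Compatibility — the spring shortens by R_C/k under the reaction it provides: δ_0 − R_C·δ_{CC} = R_C/k. With 1/k = 0.000082 m/kN, R_C = δ_0 / (δ_{CC} + 1/k) = 0.092912 / (0.00049 + 0.000082) = 162.4 kN.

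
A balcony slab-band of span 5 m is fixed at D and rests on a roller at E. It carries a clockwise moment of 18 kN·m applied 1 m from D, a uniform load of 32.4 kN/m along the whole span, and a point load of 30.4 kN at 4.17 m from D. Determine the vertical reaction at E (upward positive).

Release the roller at E. Primary structure: cantilever fixed at D.
Deflection at E on the released cantilever, summing each load's contribution:
  clockwise couple 18 at a = 1: M₀a(2L − a)/(2EI) = 81/EI
  UDL 32.4: wL⁴/(8EI) = 2531/EI
  point load 30.4 at a = 4.17: Pa²(3L − a)/(6EI) = 954.2/EI
  δ_0 = 3566/EI
Tip deflection under a unit load at E: L³/(3EI) = 41.67/EI.
Compatibility at E: δ_0 − R_E·δ_{EE} = 0, so R_E = 3566/41.67 = 85.59 kN.

R_E = 85.59 kN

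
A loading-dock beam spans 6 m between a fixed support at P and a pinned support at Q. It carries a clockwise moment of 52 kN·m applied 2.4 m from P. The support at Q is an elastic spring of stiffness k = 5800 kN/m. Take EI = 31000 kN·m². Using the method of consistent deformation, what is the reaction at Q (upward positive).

Remove the prop at Q; the released (primary) structure is a cantilever built in at P.
Downward deflection at the released point Q due to the loads:
  clockwise couple 52 at a = 2.4: M₀a(2L − a)/(2EI) = 599/EI
Flexibility coefficient — unit upward force at Q: δ_{QQ} = L³/(3EI) = 72/EI.
With EI = 31000 kN·m²: δ_0 = 0.019324 m and δ_{QQ} = 0.002323 m/kN.
Compatibility — the spring shortens by R_Q/k under the reaction it provides: δ_0 − R_Q·δ_{QQ} = R_Q/k. With 1/k = 0.000172 m/kN, R_Q = δ_0 / (δ_{QQ} + 1/k) = 0.019324 / (0.002323 + 0.000172) = 7.745 kN.

R_Q = 7.745 kN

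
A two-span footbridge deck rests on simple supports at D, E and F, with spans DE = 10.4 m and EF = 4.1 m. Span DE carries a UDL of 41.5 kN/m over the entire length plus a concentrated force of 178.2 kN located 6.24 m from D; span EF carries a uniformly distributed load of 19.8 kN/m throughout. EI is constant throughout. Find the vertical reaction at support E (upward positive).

Take M_E as the redundant. Released structure: two simple spans DE and EF with a hinge at E.
End slopes at the hinge E, treating each span as simply supported:
  span DE: UDL 41.5: wL³/(24EI) = 1945/EI
  span DE: point load 178.2 at a = 6.24: Pab(L + a)/(6LEI) = 1234/EI
  span EF: UDL 19.8: wL³/(24EI) = 56.86/EI
  relative rotation θ_0 = (3179 + 56.86)/EI = 3235/EI
A unit hogging moment at E produces rotation L₁/(3EI) + L₂/(3EI) = 4.833/EI.
Compatibility: M_E·(L₁+L₂)/(3EI) = θ_0, giving M_E = 669.4 kN·m (hogging).
Span DE, ΣM about D with M_E applied at E: R_E^{DE}·10.4 = 3356 + 669.4, so R_E^{DE} = 387.1 kN and R_D = 609.8 − 387.1 = 222.7 kN.
Span EF, ΣM about F: R_E^{EF}·4.1 = 166.4 + 669.4, so R_E^{EF} = 203.9 kN and R_F = 81.18 − 203.9 = -122.7 kN.
R_E = 387.1 + 203.9 = 590.9 kN.

R_E = 590.9 kN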